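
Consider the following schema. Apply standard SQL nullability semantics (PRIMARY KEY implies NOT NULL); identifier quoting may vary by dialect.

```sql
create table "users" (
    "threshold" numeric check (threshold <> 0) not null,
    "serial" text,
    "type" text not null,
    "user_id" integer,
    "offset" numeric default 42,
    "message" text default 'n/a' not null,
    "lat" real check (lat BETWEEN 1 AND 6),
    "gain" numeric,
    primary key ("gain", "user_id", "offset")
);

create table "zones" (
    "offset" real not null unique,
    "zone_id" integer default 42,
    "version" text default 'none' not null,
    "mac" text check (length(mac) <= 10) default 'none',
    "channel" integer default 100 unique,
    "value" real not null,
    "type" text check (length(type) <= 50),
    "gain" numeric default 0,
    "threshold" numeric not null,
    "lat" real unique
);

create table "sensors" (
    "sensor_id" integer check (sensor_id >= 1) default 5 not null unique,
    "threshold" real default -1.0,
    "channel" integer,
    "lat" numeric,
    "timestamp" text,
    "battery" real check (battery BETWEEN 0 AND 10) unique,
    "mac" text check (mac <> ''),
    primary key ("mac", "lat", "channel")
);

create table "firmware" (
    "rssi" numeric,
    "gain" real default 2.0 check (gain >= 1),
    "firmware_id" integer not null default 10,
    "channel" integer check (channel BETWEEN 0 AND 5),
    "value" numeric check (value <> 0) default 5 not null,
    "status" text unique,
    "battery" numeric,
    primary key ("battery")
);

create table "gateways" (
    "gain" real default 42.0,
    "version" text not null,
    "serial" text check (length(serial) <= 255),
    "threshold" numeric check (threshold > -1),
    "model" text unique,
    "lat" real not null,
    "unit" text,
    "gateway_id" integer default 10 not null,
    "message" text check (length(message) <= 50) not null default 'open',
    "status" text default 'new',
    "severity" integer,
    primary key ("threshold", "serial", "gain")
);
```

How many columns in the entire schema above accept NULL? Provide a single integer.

users: 2 nullable (serial, lat — PK (gain, user_id, offset) and explicit NOT NULL columns excluded).
zones: 6 nullable (zone_id, mac, channel, type, gain, lat — PK none and explicit NOT NULL columns excluded).
sensors: 3 nullable (threshold, timestamp, battery — PK (mac, lat, channel) and explicit NOT NULL columns excluded).
firmware: 4 nullable (rssi, gain, channel, status — PK (battery) and explicit NOT NULL columns excluded).
gateways: 4 nullable (model, unit, status, severity — PK (threshold, serial, gain) and explicit NOT NULL columns excluded).
Total: 2 + 6 + 3 + 4 + 4 = 19.

19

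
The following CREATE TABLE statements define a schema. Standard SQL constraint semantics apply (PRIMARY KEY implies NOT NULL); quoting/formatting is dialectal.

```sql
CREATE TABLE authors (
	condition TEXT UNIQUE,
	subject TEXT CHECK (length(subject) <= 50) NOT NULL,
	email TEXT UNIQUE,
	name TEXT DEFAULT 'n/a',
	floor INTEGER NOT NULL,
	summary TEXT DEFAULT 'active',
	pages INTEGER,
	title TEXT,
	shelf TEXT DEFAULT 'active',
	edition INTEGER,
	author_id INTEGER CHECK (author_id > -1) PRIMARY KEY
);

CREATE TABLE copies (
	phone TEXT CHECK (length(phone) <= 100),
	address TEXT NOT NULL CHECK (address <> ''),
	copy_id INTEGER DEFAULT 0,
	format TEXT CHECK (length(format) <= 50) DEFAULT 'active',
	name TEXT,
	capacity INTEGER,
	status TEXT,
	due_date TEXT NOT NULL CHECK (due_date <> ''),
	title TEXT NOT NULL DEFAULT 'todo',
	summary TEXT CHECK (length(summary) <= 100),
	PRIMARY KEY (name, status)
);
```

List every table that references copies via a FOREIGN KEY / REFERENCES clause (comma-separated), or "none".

none

No REFERENCES clause anywhere in the schema names copies.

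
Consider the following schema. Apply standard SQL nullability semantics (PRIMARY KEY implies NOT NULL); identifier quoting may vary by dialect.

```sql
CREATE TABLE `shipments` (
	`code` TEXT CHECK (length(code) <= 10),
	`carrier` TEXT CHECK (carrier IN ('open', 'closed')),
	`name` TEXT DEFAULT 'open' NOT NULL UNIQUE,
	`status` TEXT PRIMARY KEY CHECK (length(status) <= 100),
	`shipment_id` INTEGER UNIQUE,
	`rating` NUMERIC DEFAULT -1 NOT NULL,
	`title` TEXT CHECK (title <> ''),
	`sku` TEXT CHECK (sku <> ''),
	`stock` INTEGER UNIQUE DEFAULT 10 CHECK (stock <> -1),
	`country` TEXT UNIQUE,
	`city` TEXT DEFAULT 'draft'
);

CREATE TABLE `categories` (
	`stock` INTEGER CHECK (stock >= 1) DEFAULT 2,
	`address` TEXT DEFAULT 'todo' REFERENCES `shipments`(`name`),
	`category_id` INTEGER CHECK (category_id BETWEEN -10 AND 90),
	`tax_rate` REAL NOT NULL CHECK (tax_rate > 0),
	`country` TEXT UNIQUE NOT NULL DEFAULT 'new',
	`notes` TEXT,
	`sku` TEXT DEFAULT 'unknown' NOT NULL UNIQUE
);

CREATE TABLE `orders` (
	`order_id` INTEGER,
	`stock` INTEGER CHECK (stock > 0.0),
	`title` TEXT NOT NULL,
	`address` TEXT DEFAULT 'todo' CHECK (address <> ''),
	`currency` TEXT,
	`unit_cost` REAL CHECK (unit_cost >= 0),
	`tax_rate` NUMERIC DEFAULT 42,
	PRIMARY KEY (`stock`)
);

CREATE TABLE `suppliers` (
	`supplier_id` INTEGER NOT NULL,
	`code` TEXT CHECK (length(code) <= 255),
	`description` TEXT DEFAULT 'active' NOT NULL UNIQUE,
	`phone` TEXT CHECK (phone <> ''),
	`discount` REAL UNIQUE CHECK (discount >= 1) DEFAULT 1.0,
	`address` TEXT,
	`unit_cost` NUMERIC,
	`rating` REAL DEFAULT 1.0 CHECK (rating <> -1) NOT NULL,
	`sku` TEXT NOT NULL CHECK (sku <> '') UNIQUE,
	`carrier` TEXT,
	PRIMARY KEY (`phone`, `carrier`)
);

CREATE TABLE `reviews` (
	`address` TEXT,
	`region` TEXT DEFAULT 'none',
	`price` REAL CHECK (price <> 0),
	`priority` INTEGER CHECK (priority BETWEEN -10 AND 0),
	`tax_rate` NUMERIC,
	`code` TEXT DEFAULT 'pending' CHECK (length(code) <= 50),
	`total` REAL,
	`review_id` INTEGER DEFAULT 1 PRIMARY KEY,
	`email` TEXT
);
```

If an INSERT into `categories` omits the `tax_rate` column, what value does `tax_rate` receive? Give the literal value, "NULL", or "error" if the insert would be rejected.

error

tax_rate has no DEFAULT clause.
Omitting it would insert NULL, but it is declared NOT NULL, so the INSERT fails.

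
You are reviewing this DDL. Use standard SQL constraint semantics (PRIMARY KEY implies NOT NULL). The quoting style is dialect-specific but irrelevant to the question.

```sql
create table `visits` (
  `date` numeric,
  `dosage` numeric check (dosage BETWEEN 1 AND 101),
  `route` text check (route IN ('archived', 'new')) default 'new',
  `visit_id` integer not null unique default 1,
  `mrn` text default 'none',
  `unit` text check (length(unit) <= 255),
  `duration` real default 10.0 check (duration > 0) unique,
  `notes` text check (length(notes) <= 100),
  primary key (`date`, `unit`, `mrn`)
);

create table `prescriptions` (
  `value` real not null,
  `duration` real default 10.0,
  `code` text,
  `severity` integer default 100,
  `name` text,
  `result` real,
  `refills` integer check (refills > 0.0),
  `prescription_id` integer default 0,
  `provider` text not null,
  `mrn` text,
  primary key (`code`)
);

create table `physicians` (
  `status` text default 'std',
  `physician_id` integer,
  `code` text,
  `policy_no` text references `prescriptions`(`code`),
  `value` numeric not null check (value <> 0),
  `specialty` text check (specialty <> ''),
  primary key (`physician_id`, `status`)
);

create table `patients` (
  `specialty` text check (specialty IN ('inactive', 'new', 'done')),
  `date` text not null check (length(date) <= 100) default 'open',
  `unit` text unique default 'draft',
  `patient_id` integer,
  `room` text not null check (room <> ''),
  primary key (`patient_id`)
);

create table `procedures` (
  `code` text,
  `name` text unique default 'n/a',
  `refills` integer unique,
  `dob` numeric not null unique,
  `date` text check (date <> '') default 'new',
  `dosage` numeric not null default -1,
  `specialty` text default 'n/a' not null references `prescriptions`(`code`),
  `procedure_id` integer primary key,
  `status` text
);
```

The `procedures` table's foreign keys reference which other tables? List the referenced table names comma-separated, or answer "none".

prescriptions

- specialty REFERENCES prescriptions(code).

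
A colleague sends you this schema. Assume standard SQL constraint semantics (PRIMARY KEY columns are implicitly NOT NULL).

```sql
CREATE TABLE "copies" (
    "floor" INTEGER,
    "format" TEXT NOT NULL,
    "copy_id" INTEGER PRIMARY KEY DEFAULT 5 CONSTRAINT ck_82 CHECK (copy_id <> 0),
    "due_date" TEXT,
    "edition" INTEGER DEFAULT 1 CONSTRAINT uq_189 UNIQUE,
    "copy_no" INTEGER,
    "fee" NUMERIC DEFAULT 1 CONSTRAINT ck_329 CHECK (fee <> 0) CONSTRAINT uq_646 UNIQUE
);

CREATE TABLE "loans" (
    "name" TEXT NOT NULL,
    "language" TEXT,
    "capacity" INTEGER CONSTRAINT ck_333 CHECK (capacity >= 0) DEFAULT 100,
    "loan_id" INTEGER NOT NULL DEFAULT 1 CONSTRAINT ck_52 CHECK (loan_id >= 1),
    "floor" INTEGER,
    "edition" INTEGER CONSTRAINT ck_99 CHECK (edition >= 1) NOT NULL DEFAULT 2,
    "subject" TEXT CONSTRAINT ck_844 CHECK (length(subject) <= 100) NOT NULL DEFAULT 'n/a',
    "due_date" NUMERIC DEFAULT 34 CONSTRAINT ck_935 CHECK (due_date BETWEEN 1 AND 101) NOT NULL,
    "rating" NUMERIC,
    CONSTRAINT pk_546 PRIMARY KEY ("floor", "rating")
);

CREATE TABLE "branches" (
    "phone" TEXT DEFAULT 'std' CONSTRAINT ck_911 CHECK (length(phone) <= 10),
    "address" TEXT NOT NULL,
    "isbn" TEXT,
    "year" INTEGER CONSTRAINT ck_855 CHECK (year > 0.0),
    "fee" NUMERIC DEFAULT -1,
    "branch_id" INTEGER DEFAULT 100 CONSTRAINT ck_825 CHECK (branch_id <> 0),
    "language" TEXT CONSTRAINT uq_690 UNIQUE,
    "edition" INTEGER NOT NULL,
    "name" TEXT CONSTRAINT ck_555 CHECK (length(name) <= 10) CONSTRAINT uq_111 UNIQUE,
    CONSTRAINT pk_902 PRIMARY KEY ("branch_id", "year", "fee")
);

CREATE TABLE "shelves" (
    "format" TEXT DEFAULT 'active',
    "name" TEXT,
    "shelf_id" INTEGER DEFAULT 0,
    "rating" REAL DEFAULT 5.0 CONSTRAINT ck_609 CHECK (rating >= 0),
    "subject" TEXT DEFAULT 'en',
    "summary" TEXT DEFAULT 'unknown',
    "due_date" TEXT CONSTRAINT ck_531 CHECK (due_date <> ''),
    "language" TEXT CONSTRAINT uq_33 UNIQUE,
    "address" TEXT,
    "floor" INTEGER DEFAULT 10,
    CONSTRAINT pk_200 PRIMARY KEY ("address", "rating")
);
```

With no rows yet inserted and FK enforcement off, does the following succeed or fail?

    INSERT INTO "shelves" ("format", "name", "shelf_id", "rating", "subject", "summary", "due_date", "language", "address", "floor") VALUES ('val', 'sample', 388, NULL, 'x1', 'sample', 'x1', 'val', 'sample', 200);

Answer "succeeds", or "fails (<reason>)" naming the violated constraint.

rating is explicitly set to NULL, but rating is part of the PRIMARY KEY (implied NOT NULL).

fails (NOT NULL on rating)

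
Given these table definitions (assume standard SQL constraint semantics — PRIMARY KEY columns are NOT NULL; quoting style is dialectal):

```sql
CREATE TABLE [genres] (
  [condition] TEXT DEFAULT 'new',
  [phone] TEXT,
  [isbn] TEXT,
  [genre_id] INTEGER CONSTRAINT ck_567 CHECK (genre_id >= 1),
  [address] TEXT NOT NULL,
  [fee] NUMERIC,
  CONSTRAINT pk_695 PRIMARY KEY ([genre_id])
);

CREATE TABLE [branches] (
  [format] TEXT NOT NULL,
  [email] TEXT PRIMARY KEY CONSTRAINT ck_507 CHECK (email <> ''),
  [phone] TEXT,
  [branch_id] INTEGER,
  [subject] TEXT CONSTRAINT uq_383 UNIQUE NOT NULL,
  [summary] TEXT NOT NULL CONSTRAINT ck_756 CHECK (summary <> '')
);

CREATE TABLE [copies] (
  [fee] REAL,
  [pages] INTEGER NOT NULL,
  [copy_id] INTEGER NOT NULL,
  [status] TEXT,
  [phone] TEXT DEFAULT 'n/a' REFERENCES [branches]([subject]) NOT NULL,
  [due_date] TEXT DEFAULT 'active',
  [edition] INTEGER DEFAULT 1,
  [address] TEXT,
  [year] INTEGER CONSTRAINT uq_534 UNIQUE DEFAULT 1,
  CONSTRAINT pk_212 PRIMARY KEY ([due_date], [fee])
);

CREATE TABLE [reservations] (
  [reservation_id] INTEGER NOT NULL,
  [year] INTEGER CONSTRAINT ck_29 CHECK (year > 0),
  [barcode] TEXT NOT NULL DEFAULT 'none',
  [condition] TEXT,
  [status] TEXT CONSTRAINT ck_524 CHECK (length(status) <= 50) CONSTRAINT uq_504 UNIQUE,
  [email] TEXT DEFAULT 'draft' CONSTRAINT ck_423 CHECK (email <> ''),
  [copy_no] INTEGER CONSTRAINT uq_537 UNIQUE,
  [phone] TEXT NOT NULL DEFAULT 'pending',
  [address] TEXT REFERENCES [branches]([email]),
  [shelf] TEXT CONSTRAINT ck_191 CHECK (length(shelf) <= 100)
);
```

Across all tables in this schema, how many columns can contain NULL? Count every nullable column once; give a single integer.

17

genres: 4 nullable (condition, phone, isbn, fee — PK (genre_id) and explicit NOT NULL columns excluded).
branches: 2 nullable (phone, branch_id — PK (email) and explicit NOT NULL columns excluded).
copies: 4 nullable (status, edition, address, year — PK (due_date, fee) and explicit NOT NULL columns excluded).
reservations: 7 nullable (year, condition, status, email, copy_no, address, shelf — PK none and explicit NOT NULL columns excluded).
Total: 4 + 2 + 4 + 7 = 17.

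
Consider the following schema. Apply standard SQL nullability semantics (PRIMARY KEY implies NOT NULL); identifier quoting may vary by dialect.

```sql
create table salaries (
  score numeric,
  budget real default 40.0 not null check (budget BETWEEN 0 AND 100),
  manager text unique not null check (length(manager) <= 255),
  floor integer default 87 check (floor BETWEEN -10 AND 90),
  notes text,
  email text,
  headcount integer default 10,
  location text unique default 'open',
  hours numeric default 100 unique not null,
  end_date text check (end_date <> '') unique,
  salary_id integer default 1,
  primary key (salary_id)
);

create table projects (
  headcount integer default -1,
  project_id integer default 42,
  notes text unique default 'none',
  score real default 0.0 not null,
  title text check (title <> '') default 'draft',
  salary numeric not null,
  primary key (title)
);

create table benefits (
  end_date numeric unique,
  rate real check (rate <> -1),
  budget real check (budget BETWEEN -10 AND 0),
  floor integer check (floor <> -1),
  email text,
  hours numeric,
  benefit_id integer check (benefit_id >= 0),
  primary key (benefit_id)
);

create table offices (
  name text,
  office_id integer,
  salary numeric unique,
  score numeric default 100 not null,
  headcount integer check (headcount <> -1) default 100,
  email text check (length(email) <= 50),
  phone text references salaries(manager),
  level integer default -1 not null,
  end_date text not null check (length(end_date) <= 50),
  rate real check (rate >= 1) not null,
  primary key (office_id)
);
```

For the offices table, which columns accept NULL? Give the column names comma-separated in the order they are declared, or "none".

- name: no NOT NULL constraint applies → nullable.
- office_id: part of the PRIMARY KEY, which implies NOT NULL → not nullable.
- salary: UNIQUE does not imply NOT NULL → nullable.
- score: declared NOT NULL → not nullable.
- headcount: CHECK does not forbid NULL (a CHECK constraint passes when its expression is NULL) → nullable.
- email: CHECK does not forbid NULL (a CHECK constraint passes when its expression is NULL) → nullable.
- phone: a foreign key column may be NULL unless separately constrained → nullable.
- level: declared NOT NULL → not nullable.
- end_date: declared NOT NULL → not nullable.
- rate: declared NOT NULL → not nullable.

name, salary, headcount, email, phone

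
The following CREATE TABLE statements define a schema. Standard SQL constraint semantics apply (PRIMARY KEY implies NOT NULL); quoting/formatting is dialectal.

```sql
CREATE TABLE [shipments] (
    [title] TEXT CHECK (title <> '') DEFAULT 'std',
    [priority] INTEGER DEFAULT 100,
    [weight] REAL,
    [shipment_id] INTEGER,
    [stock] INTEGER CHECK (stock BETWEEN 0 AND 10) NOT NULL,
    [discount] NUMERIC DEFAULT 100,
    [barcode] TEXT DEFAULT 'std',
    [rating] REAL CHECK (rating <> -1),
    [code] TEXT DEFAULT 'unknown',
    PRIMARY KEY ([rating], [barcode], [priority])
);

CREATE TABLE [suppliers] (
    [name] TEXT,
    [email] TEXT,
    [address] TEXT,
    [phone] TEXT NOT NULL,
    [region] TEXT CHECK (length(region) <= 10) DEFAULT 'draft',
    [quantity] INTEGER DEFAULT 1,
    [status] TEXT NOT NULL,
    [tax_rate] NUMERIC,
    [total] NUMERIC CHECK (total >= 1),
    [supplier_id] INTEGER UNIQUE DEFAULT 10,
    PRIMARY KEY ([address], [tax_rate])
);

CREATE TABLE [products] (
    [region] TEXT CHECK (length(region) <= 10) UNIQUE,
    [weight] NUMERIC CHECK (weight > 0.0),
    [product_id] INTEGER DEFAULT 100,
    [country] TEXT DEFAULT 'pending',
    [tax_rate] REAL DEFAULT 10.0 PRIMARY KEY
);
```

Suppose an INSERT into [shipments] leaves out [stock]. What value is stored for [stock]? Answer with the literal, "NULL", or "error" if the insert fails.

stock has no DEFAULT clause.
Omitting it would insert NULL, but it is declared NOT NULL, so the INSERT fails.

error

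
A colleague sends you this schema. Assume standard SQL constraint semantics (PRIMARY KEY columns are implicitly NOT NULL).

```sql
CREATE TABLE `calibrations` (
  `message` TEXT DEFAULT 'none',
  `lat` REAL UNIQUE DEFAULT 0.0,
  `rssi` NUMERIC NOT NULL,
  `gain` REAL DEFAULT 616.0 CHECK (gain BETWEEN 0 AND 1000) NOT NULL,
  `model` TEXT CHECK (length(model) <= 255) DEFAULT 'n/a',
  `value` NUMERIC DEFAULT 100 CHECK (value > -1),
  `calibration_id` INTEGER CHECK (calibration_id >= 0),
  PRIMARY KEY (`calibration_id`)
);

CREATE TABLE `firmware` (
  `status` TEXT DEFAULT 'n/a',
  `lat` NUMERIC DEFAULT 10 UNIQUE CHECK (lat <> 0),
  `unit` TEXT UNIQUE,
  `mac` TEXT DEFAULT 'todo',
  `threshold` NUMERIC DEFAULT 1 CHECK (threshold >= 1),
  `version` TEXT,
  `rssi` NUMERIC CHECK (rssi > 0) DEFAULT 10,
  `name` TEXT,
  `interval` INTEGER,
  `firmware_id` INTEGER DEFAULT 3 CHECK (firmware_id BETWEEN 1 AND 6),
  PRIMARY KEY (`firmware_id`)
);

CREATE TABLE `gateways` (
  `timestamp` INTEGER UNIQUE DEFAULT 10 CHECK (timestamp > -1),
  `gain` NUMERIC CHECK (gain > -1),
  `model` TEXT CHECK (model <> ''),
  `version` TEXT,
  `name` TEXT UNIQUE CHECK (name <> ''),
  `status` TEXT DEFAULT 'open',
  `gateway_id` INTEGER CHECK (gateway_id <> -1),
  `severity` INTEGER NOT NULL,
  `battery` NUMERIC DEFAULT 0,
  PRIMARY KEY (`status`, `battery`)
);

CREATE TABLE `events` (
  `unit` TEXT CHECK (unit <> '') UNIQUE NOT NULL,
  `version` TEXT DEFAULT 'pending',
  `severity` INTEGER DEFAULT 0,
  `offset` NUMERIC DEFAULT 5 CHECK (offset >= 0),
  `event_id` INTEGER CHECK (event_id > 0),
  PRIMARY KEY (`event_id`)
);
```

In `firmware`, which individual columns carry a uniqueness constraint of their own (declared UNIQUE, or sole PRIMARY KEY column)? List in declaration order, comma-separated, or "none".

- status: no UNIQUE or single-column PK constraint.
- lat: declared UNIQUE → unique.
- unit: declared UNIQUE → unique.
- mac: no UNIQUE or single-column PK constraint.
- threshold: no UNIQUE or single-column PK constraint.
- version: no UNIQUE or single-column PK constraint.
- rssi: no UNIQUE or single-column PK constraint.
- name: no UNIQUE or single-column PK constraint.
- interval: no UNIQUE or single-column PK constraint.
- firmware_id: single-column PRIMARY KEY → unique.

lat, unit, firmware_id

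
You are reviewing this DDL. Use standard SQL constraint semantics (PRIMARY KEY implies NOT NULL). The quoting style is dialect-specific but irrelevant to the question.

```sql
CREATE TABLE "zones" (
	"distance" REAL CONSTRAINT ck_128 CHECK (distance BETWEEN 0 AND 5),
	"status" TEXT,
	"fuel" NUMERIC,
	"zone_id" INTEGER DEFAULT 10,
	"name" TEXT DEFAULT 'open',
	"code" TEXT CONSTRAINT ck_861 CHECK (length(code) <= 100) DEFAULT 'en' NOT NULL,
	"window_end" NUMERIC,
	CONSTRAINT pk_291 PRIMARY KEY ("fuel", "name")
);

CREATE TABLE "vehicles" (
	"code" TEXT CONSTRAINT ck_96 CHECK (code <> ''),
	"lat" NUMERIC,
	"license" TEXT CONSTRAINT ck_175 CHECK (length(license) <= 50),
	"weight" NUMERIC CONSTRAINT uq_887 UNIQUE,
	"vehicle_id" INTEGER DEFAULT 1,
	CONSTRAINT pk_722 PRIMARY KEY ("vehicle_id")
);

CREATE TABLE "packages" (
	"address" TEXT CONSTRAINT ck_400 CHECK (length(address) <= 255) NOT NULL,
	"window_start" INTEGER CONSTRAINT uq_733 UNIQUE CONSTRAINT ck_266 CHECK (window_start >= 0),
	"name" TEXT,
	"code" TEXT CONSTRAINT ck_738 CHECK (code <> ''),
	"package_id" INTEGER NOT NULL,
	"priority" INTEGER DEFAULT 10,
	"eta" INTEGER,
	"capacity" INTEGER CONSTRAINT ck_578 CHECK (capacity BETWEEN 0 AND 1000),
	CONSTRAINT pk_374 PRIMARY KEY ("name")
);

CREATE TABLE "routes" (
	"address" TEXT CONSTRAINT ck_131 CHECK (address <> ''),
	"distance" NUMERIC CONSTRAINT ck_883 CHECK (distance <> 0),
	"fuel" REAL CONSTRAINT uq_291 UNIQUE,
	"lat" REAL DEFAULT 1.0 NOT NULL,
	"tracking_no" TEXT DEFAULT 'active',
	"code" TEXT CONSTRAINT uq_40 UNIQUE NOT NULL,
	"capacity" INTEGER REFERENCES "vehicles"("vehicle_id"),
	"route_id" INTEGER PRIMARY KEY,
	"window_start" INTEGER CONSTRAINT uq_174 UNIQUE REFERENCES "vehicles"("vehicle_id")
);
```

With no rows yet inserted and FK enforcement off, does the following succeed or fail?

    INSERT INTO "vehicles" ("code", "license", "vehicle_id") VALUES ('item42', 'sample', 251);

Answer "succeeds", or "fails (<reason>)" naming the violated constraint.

succeeds

NOT NULL columns: vehicle_id is supplied.
CHECK constraints: 'item42' satisfies (code <> ''); 'sample' satisfies (length(license) <= 50).
No constraint is violated.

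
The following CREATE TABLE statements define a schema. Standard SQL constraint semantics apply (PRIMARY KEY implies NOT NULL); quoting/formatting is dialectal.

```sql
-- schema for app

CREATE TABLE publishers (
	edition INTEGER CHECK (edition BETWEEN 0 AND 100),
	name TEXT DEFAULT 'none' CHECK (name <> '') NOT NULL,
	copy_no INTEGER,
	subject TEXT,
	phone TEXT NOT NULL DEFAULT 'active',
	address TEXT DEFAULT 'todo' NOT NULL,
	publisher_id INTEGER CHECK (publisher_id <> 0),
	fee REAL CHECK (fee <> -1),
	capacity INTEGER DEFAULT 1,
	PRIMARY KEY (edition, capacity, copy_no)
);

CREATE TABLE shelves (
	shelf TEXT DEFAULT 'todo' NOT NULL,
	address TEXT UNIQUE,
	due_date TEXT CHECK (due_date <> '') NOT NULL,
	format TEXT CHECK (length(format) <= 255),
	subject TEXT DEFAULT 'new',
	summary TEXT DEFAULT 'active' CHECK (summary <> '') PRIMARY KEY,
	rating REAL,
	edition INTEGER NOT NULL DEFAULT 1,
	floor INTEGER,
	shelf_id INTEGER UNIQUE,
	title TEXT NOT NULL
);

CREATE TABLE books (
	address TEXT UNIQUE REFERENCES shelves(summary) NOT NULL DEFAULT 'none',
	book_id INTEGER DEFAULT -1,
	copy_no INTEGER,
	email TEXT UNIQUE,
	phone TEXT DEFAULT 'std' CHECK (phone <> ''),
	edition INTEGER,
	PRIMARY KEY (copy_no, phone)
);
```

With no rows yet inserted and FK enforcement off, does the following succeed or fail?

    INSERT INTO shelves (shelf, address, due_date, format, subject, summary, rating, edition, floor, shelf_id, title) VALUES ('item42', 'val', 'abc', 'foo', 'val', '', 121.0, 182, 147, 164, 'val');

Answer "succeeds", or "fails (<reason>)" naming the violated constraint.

The value '' for summary violates CHECK (summary <> '').

fails (CHECK on summary)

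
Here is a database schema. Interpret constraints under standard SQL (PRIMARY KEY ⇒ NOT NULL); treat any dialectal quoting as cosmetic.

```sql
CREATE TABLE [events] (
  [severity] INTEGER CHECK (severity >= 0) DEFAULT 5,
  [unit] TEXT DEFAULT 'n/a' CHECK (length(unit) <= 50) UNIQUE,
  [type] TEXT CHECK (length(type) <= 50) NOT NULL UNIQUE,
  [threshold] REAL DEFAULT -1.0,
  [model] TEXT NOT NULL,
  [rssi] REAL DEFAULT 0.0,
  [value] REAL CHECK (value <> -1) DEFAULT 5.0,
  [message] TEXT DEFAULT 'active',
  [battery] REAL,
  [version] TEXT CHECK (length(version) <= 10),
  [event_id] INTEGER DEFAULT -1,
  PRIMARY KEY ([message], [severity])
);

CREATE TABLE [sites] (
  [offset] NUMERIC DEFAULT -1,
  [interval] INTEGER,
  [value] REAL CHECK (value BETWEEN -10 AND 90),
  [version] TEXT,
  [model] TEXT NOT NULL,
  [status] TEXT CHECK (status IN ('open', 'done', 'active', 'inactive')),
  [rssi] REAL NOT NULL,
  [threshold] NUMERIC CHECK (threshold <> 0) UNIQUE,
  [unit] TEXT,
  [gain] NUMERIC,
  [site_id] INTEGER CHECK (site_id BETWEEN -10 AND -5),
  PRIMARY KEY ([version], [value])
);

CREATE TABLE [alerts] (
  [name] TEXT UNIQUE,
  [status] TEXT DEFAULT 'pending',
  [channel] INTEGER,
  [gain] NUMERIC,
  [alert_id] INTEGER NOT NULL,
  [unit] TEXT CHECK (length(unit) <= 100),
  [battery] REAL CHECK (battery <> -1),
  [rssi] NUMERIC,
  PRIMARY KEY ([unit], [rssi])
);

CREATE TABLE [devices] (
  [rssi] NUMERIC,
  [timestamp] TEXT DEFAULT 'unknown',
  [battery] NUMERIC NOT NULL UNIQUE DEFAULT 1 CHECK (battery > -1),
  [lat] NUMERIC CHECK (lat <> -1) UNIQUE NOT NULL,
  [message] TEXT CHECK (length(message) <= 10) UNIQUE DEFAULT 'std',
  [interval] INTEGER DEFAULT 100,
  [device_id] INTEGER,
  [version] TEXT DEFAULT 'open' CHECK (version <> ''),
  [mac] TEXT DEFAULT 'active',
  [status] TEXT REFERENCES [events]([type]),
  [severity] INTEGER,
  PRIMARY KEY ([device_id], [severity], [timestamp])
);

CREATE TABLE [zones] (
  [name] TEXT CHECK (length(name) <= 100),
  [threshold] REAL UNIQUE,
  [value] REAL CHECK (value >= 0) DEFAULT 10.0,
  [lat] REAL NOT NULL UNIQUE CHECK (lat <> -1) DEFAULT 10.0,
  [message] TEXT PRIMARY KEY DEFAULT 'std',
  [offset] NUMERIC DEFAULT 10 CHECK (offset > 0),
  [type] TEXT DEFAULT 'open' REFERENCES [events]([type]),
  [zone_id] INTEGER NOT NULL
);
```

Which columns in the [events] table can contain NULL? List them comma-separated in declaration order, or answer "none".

- severity: part of the PRIMARY KEY, which implies NOT NULL → not nullable.
- unit: CHECK does not forbid NULL (a CHECK constraint passes when its expression is NULL) → nullable.
- type: declared NOT NULL → not nullable.
- threshold: DEFAULT only fills an omitted column; an explicit NULL is still allowed → nullable.
- model: declared NOT NULL → not nullable.
- rssi: DEFAULT only fills an omitted column; an explicit NULL is still allowed → nullable.
- value: CHECK does not forbid NULL (a CHECK constraint passes when its expression is NULL) → nullable.
- message: part of the PRIMARY KEY, which implies NOT NULL → not nullable.
- battery: no NOT NULL constraint applies → nullable.
- version: CHECK does not forbid NULL (a CHECK constraint passes when its expression is NULL) → nullable.
- event_id: DEFAULT only fills an omitted column; an explicit NULL is still allowed → nullable.

unit, threshold, rssi, value, battery, version, event_id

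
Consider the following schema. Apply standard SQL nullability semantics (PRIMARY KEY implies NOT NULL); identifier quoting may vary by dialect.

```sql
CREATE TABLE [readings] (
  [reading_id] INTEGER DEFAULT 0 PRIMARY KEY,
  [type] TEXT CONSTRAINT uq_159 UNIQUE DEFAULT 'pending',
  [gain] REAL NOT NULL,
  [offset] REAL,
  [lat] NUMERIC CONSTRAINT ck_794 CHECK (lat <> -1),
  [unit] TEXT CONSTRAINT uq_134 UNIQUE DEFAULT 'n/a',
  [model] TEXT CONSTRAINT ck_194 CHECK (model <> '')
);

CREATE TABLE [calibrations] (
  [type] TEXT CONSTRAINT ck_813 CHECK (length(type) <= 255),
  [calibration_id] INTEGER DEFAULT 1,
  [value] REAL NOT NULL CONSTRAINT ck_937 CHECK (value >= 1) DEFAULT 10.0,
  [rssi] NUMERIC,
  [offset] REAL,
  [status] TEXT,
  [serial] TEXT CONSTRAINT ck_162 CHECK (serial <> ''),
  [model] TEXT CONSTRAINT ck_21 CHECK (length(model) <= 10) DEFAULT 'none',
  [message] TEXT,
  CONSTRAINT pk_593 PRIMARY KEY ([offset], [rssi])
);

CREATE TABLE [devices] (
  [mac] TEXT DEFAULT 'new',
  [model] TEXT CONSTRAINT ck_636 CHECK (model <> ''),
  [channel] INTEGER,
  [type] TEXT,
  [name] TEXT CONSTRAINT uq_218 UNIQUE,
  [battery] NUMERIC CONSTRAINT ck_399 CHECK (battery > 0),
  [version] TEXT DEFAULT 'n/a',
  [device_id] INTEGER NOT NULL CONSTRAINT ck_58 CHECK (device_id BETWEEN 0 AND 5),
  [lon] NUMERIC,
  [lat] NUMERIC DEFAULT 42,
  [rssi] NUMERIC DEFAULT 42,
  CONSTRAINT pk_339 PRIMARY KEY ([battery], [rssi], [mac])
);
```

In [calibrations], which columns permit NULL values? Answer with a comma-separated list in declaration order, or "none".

type, calibration_id, status, serial, model, message

- type: CHECK does not forbid NULL (a CHECK constraint passes when its expression is NULL) → nullable.
- calibration_id: DEFAULT only fills an omitted column; an explicit NULL is still allowed → nullable.
- value: declared NOT NULL → not nullable.
- rssi: part of the PRIMARY KEY, which implies NOT NULL → not nullable.
- offset: part of the PRIMARY KEY, which implies NOT NULL → not nullable.
- status: no NOT NULL constraint applies → nullable.
- serial: CHECK does not forbid NULL (a CHECK constraint passes when its expression is NULL) → nullable.
- model: CHECK does not forbid NULL (a CHECK constraint passes when its expression is NULL) → nullable.
- message: no NOT NULL constraint applies → nullable.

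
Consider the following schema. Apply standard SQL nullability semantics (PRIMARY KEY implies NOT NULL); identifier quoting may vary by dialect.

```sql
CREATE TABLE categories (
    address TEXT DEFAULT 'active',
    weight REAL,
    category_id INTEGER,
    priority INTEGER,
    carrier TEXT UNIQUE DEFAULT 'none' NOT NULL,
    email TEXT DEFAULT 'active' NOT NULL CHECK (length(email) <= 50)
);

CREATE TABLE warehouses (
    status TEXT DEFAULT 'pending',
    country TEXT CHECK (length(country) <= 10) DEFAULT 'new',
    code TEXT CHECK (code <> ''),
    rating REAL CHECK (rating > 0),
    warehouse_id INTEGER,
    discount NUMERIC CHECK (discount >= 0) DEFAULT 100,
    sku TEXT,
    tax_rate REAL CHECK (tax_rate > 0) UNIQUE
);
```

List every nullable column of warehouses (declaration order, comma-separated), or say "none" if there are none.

status, country, code, rating, warehouse_id, discount, sku, tax_rate

- status: DEFAULT only fills an omitted column; an explicit NULL is still allowed → nullable.
- country: CHECK does not forbid NULL (a CHECK constraint passes when its expression is NULL) → nullable.
- code: CHECK does not forbid NULL (a CHECK constraint passes when its expression is NULL) → nullable.
- rating: CHECK does not forbid NULL (a CHECK constraint passes when its expression is NULL) → nullable.
- warehouse_id: no NOT NULL constraint applies → nullable.
- discount: CHECK does not forbid NULL (a CHECK constraint passes when its expression is NULL) → nullable.
- sku: no NOT NULL constraint applies → nullable.
- tax_rate: CHECK does not forbid NULL (a CHECK constraint passes when its expression is NULL) → nullable.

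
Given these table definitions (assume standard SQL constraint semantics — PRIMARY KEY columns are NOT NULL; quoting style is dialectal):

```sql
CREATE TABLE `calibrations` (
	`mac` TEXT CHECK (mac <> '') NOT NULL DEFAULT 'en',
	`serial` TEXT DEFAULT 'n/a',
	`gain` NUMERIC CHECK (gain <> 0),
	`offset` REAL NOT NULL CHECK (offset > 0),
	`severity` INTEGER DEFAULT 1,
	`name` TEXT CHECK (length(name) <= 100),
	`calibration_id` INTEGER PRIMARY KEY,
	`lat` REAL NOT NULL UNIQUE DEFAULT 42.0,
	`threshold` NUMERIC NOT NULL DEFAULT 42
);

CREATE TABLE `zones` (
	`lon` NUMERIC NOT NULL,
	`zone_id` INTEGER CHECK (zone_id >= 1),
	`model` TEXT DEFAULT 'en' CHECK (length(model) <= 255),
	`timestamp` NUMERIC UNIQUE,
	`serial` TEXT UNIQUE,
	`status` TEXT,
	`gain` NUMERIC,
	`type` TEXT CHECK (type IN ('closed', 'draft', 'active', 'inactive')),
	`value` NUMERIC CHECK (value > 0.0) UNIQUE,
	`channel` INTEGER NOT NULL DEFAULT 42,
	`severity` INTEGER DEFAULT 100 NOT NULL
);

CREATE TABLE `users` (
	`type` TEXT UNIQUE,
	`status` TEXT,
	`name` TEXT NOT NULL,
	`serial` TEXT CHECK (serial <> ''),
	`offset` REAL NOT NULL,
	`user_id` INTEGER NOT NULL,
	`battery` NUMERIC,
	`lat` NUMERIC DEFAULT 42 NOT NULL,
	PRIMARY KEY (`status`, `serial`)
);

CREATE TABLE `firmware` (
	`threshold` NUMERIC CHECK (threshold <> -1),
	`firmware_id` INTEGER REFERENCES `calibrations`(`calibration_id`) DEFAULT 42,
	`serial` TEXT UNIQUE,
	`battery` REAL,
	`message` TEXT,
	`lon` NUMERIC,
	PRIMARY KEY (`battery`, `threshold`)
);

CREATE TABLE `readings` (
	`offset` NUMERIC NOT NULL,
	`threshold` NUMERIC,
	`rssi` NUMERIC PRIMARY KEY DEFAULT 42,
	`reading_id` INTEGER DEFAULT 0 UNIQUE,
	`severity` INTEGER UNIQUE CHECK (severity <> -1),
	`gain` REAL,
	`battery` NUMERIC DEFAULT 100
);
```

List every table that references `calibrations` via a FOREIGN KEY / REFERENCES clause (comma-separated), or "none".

firmware

- firmware.firmware_id references calibrations(calibration_id).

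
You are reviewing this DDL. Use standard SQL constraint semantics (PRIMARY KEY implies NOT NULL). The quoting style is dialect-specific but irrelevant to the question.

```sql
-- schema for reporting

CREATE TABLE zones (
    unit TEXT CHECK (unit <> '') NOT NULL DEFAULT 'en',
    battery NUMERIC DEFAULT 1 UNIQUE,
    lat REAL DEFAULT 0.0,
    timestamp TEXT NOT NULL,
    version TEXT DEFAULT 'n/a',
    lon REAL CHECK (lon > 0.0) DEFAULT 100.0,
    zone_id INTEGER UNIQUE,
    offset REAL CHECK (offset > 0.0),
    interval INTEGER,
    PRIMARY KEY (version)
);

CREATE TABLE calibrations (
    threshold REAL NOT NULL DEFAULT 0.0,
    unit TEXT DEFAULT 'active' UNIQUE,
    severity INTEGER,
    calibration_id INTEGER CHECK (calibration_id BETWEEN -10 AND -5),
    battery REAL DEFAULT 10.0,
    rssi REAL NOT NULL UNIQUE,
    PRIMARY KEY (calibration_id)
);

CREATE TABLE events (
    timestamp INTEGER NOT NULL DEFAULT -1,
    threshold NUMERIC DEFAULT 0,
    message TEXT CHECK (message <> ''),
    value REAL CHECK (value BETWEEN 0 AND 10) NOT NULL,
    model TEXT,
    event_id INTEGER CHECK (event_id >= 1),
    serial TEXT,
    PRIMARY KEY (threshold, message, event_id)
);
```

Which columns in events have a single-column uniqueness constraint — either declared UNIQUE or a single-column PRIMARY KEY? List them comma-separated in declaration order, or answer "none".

- timestamp: no UNIQUE or single-column PK constraint.
- threshold: part of a composite PRIMARY KEY — only the tuple is unique, not this column on its own.
- message: part of a composite PRIMARY KEY — only the tuple is unique, not this column on its own.
- value: no UNIQUE or single-column PK constraint.
- model: no UNIQUE or single-column PK constraint.
- event_id: part of a composite PRIMARY KEY — only the tuple is unique, not this column on its own.
- serial: no UNIQUE or single-column PK constraint.

none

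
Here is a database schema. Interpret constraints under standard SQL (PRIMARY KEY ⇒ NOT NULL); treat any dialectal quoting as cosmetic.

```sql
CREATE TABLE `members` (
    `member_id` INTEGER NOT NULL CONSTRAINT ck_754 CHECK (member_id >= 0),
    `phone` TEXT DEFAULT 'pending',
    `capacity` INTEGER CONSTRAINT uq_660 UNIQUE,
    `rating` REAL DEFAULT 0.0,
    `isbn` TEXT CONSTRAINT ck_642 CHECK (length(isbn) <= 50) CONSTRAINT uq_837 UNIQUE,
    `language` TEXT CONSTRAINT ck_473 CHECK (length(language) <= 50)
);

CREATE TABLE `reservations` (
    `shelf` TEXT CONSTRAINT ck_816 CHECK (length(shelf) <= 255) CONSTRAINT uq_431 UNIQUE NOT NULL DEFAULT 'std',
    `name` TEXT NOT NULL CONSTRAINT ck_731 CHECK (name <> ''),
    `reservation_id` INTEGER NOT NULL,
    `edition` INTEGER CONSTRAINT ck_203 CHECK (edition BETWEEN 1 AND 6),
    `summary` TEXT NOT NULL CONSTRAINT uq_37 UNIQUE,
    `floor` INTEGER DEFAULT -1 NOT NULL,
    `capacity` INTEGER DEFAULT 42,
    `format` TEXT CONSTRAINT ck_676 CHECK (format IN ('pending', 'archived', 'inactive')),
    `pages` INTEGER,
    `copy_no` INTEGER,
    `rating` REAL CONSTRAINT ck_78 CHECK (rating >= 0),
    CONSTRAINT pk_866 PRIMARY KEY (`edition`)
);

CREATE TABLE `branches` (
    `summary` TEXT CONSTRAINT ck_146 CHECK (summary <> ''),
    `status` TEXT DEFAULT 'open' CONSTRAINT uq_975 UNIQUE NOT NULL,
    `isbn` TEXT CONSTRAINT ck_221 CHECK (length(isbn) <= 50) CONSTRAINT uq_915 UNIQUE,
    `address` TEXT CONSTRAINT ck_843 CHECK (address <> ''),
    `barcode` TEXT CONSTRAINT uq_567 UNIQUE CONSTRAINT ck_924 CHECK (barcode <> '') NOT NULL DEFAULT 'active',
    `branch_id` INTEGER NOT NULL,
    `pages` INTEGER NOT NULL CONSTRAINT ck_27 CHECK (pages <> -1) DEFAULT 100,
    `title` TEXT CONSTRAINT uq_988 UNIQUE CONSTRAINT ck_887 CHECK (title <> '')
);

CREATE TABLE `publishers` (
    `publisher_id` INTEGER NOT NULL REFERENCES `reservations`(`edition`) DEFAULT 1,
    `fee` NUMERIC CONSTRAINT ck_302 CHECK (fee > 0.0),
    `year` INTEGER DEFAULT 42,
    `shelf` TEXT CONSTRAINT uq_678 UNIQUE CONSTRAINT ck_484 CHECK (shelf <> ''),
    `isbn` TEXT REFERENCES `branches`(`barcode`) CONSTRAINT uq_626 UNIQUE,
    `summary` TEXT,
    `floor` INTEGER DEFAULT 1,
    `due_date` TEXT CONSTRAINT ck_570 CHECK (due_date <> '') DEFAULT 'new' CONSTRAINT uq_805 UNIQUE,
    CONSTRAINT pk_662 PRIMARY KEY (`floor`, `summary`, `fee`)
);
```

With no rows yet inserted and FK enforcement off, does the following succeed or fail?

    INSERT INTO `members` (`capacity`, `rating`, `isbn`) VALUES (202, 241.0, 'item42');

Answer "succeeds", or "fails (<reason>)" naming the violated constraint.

member_id is omitted from the column list and has no DEFAULT, so it would receive NULL.
But member_id is declared NOT NULL.

fails (NOT NULL on member_id)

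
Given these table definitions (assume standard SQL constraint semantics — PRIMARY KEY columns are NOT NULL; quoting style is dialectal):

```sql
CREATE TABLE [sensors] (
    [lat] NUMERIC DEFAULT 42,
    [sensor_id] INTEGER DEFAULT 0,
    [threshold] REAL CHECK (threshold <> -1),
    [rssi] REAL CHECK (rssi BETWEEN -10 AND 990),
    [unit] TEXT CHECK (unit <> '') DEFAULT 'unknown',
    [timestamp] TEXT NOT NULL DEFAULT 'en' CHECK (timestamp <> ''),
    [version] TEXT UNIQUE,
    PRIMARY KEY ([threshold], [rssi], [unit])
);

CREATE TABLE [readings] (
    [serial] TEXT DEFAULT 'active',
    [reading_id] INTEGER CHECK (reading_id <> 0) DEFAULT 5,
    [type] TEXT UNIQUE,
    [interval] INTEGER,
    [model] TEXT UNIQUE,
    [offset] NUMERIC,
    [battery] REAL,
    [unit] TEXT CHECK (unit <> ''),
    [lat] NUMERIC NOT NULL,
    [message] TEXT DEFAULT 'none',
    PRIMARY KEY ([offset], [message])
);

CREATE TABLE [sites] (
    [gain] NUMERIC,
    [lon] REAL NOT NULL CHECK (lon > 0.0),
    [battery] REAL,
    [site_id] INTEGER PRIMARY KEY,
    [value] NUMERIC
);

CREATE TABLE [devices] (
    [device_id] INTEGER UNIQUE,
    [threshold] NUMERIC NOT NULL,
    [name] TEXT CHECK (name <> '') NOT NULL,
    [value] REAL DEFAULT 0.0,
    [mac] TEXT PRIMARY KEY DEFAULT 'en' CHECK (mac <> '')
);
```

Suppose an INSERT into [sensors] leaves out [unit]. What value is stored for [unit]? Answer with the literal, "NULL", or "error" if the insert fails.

unit has an explicit DEFAULT 'unknown'.
When the column is omitted from an INSERT, that default is used.

'unknown'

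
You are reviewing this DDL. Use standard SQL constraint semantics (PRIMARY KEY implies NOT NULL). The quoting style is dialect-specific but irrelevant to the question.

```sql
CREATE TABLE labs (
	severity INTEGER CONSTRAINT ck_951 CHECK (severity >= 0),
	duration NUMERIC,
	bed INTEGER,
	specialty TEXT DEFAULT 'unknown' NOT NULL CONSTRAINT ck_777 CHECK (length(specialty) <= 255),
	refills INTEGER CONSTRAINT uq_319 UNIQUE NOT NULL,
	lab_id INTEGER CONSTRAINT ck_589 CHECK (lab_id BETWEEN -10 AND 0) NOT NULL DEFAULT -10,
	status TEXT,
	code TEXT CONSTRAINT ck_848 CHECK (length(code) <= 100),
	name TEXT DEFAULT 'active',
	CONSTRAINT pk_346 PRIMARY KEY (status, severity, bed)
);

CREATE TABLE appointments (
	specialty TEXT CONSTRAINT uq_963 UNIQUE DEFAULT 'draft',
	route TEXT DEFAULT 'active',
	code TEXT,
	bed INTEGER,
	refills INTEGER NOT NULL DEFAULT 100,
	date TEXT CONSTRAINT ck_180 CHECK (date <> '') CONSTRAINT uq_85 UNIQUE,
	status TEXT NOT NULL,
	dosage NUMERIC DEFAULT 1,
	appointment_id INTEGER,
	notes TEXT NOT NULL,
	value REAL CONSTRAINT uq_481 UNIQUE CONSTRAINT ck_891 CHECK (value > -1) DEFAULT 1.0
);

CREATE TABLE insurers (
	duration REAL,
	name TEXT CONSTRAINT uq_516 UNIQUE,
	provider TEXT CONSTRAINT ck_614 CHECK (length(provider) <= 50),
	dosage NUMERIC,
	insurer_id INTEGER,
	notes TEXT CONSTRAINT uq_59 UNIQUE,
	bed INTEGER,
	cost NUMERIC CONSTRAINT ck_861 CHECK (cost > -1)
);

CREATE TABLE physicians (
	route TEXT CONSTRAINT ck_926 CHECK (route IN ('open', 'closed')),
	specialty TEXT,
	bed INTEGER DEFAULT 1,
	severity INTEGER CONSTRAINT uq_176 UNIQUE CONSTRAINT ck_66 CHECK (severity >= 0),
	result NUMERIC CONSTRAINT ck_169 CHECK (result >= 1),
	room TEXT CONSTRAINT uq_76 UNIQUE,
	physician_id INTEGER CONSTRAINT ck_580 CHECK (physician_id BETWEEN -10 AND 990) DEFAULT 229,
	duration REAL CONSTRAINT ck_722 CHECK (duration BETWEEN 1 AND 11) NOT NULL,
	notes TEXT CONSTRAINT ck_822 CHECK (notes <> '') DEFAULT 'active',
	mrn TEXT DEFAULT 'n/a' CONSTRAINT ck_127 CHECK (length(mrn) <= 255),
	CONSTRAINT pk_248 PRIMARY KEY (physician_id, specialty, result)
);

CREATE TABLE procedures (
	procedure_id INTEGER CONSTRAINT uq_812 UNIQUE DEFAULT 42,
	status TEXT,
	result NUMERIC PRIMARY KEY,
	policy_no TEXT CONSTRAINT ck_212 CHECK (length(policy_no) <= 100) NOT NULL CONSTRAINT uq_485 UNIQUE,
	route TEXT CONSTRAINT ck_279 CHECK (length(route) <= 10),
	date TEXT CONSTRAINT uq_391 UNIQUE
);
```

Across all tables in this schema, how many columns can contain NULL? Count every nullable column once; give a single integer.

labs: 3 nullable (duration, code, name — PK (status, severity, bed) and explicit NOT NULL columns excluded).
appointments: 8 nullable (specialty, route, code, bed, date, dosage, appointment_id, value — PK none and explicit NOT NULL columns excluded).
insurers: 8 nullable (duration, name, provider, dosage, insurer_id, notes, bed, cost — PK none and explicit NOT NULL columns excluded).
physicians: 6 nullable (route, bed, severity, room, notes, mrn — PK (physician_id, specialty, result) and explicit NOT NULL columns excluded).
procedures: 4 nullable (procedure_id, status, route, date — PK (result) and explicit NOT NULL columns excluded).
Total: 3 + 8 + 8 + 6 + 4 = 29.

29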